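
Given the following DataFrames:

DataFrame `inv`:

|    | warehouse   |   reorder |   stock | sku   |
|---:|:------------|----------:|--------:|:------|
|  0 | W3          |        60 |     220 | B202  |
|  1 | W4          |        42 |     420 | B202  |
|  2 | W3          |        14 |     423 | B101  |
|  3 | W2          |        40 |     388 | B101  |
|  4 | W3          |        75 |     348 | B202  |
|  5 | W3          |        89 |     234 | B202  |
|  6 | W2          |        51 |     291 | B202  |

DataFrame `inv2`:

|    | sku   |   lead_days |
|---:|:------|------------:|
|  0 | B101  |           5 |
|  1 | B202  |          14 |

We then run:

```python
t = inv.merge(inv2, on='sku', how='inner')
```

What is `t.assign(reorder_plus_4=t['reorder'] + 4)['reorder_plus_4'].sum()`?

399

merge on 'sku' (how='inner') → 7 rows:
  warehouse  reorder  stock   sku  lead_days
0        W3       60    220  B202         14
1        W4       42    420  B202         14
2        W3       14    423  B101          5
3        W2       40    388  B101          5
4        W3       75    348  B202         14
5        W3       89    234  B202         14
6        W2       51    291  B202         14
add column reorder_plus_4 = t['reorder'] + 4:
  warehouse  reorder  stock   sku  lead_days  reorder_plus_4
0        W3       60    220  B202         14              64
1        W4       42    420  B202         14              46
2        W3       14    423  B101          5              18
3        W2       40    388  B101          5              44
4        W3       75    348  B202         14              79
5        W3       89    234  B202         14              93
6        W2       51    291  B202         14              55
Finally, sum of column 'reorder_plus_4' = 399.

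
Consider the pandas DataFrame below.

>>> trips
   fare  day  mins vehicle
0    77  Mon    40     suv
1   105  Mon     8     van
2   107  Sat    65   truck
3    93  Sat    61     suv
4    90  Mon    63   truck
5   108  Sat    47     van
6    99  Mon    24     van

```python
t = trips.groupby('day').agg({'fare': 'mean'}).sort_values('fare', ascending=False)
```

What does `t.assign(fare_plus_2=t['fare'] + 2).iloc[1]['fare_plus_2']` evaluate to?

94.75

group by day, mean of fare:
           fare
day            
Mon   92.750000
Sat  102.666667
sort by fare descending:
           fare
day            
Sat  102.666667
Mon   92.750000
add column fare_plus_2 = t['fare'] + 2:
           fare  fare_plus_2
day                         
Sat  102.666667   104.666667
Mon   92.750000    94.750000
value at position 1, column 'fare_plus_2' → 94.75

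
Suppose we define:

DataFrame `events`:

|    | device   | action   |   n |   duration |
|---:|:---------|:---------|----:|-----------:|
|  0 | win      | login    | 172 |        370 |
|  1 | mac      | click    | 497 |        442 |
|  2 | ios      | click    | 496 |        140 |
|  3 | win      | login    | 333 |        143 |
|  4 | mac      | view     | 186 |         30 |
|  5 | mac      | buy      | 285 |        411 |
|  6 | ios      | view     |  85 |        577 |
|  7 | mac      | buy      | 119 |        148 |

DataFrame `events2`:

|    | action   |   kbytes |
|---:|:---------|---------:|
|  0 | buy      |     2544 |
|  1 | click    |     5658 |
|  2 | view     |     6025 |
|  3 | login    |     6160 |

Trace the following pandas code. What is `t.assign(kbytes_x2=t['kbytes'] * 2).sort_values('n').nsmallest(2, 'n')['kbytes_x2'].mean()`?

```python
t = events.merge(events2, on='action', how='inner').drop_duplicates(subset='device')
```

11818.0

merge on 'action' (how='inner') → 8 rows:
  device action    n  duration  kbytes
0    win  login  172       370    6160
1    mac  click  497       442    5658
2    ios  click  496       140    5658
3    win  login  333       143    6160
4    mac   view  186        30    6025
5    mac    buy  285       411    2544
6    ios   view   85       577    6025
7    mac    buy  119       148    2544
drop duplicate device (keep=first):
  device action    n  duration  kbytes
0    win  login  172       370    6160
1    mac  click  497       442    5658
2    ios  click  496       140    5658
add column kbytes_x2 = t['kbytes'] * 2:
  device action    n  duration  kbytes  kbytes_x2
0    win  login  172       370    6160      12320
1    mac  click  497       442    5658      11316
2    ios  click  496       140    5658      11316
sort by n:
  device action    n  duration  kbytes  kbytes_x2
0    win  login  172       370    6160      12320
2    ios  click  496       140    5658      11316
1    mac  click  497       442    5658      11316
take 2 rows with smallest n:
  device action    n  duration  kbytes  kbytes_x2
0    win  login  172       370    6160      12320
2    ios  click  496       140    5658      11316
Hence 11818.0.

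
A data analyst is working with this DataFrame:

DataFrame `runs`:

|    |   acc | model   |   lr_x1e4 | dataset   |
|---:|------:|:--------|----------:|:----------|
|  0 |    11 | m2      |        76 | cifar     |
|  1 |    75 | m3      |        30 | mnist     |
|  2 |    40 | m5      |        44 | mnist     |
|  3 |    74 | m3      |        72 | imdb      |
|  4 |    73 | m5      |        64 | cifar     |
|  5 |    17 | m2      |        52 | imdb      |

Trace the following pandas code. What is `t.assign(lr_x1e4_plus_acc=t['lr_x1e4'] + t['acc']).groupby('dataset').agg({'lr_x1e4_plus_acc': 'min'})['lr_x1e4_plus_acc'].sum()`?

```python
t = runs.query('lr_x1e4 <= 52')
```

filter rows where lr_x1e4 <= 52:
   acc model  lr_x1e4 dataset
1   75    m3       30   mnist
2   40    m5       44   mnist
5   17    m2       52    imdb
add column lr_x1e4_plus_acc = t['lr_x1e4'] + t['acc']:
   acc model  lr_x1e4 dataset  lr_x1e4_plus_acc
1   75    m3       30   mnist               105
2   40    m5       44   mnist                84
5   17    m2       52    imdb                69
group by dataset, min of lr_x1e4_plus_acc:
         lr_x1e4_plus_acc
dataset                  
imdb                   69
mnist                  84

153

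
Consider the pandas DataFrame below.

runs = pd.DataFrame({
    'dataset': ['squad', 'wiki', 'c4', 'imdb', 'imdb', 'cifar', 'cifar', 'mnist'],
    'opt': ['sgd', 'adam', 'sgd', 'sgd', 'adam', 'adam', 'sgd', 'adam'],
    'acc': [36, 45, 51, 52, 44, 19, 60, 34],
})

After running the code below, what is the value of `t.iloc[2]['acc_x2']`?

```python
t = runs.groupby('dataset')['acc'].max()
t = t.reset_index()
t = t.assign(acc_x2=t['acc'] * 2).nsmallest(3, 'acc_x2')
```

90

group by dataset, max of acc:
dataset
c4       51
cifar    60
imdb     52
mnist    34
squad    36
wiki     45
Name: acc, dtype: int64
reset_index():
  dataset  acc
0      c4   51
1   cifar   60
2    imdb   52
3   mnist   34
4   squad   36
5    wiki   45
add column acc_x2 = t['acc'] * 2:
  dataset  acc  acc_x2
0      c4   51     102
1   cifar   60     120
2    imdb   52     104
3   mnist   34      68
4   squad   36      72
5    wiki   45      90
take 3 rows with smallest acc_x2:
  dataset  acc  acc_x2
3   mnist   34      68
4   squad   36      72
5    wiki   45      90
Finally, value at position 2, column 'acc_x2' = 90.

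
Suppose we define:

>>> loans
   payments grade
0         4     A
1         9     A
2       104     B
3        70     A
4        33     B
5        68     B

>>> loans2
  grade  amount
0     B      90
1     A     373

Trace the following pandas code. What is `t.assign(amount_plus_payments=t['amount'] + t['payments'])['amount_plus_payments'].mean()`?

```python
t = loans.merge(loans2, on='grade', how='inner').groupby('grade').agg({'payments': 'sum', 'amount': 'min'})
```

merge on 'grade' (how='inner') → 6 rows:
   payments grade  amount
0         4     A     373
1         9     A     373
2       104     B      90
3        70     A     373
4        33     B      90
5        68     B      90
group by grade: sum(payments), min(amount):
       payments  amount
grade                  
A            83     373
B           205      90
add column amount_plus_payments = t['amount'] + t['payments']:
       payments  amount  amount_plus_payments
grade                                        
A            83     373                   456
B           205      90                   295
Then the mean of column 'amount_plus_payments': 375.5

375.5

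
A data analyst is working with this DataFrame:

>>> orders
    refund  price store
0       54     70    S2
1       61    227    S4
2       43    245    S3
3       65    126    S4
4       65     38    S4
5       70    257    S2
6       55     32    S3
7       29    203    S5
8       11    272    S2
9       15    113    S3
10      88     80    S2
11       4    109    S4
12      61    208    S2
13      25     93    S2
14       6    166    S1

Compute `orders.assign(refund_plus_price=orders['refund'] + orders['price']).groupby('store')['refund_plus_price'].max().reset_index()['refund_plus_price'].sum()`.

1307

add column refund_plus_price = orders['refund'] + orders['price']:
    refund  price store  refund_plus_price
0       54     70    S2                124
1       61    227    S4                288
2       43    245    S3                288
3       65    126    S4                191
4       65     38    S4                103
5       70    257    S2                327
6       55     32    S3                 87
7       29    203    S5                232
8       11    272    S2                283
9       15    113    S3                128
10      88     80    S2                168
11       4    109    S4                113
12      61    208    S2                269
13      25     93    S2                118
14       6    166    S1                172
group by store, max of refund_plus_price:
store
S1    172
S2    327
S3    288
S4    288
S5    232
Name: refund_plus_price, dtype: int64
reset_index():
  store  refund_plus_price
0    S1                172
1    S2                327
2    S3                288
3    S4                288
4    S5                232
Then the sum of column 'refund_plus_price': 1307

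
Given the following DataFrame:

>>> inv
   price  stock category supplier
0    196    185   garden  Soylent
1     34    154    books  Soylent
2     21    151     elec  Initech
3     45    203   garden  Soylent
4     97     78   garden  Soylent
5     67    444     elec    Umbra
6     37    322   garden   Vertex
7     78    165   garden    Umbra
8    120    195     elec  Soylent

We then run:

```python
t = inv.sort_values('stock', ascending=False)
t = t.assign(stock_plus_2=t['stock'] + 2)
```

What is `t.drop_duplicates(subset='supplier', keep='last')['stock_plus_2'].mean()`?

181.0

sort by stock descending:
   price  stock category supplier
5     67    444     elec    Umbra
6     37    322   garden   Vertex
3     45    203   garden  Soylent
8    120    195     elec  Soylent
0    196    185   garden  Soylent
7     78    165   garden    Umbra
1     34    154    books  Soylent
2     21    151     elec  Initech
4     97     78   garden  Soylent
add column stock_plus_2 = t['stock'] + 2:
   price  stock category supplier  stock_plus_2
5     67    444     elec    Umbra           446
6     37    322   garden   Vertex           324
3     45    203   garden  Soylent           205
8    120    195     elec  Soylent           197
0    196    185   garden  Soylent           187
7     78    165   garden    Umbra           167
1     34    154    books  Soylent           156
2     21    151     elec  Initech           153
4     97     78   garden  Soylent            80
drop duplicate supplier (keep=last):
   price  stock category supplier  stock_plus_2
6     37    322   garden   Vertex           324
7     78    165   garden    Umbra           167
2     21    151     elec  Initech           153
4     97     78   garden  Soylent            80
Then the mean of column 'stock_plus_2': 181.0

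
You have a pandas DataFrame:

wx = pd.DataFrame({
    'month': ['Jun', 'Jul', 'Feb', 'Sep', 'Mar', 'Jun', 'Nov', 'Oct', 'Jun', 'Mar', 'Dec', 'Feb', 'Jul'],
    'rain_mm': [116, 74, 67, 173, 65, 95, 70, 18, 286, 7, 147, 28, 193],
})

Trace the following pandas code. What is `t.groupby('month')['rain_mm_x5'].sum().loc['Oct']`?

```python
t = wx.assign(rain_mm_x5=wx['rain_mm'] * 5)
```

90

add column rain_mm_x5 = wx['rain_mm'] * 5:
   month  rain_mm  rain_mm_x5
0    Jun      116         580
1    Jul       74         370
2    Feb       67         335
3    Sep      173         865
4    Mar       65         325
5    Jun       95         475
6    Nov       70         350
7    Oct       18          90
8    Jun      286        1430
9    Mar        7          35
10   Dec      147         735
11   Feb       28         140
12   Jul      193         965
group by month, sum of rain_mm_x5:
month
Dec     735
Feb     475
Jul    1335
Jun    2485
Mar     360
Nov     350
Oct      90
Sep     865
Name: rain_mm_x5, dtype: int64
value at index 'Oct' → 90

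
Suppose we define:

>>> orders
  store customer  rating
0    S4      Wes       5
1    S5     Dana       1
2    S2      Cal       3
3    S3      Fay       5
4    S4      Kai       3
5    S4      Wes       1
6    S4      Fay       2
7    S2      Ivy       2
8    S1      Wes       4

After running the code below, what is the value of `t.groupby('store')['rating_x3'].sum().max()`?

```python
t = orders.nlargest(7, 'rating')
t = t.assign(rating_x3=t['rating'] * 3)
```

take 7 rows with largest rating:
  store customer  rating
0    S4      Wes       5
3    S3      Fay       5
8    S1      Wes       4
2    S2      Cal       3
4    S4      Kai       3
6    S4      Fay       2
7    S2      Ivy       2
add column rating_x3 = t['rating'] * 3:
  store customer  rating  rating_x3
0    S4      Wes       5         15
3    S3      Fay       5         15
8    S1      Wes       4         12
2    S2      Cal       3          9
4    S4      Kai       3          9
6    S4      Fay       2          6
7    S2      Ivy       2          6
group by store, sum of rating_x3:
store
S1    12
S2    15
S3    15
S4    30
Name: rating_x3, dtype: int64

30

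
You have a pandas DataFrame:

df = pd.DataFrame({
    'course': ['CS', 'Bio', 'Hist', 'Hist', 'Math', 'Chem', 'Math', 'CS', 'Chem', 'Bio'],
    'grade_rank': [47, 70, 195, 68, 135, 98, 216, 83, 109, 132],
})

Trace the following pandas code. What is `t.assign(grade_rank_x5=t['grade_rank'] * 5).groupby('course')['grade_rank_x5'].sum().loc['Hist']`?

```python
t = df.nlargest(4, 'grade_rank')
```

take 4 rows with largest grade_rank:
  course  grade_rank
6   Math         216
2   Hist         195
4   Math         135
9    Bio         132
add column grade_rank_x5 = t['grade_rank'] * 5:
  course  grade_rank  grade_rank_x5
6   Math         216           1080
2   Hist         195            975
4   Math         135            675
9    Bio         132            660
group by course, sum of grade_rank_x5:
course
Bio      660
Hist     975
Math    1755
Name: grade_rank_x5, dtype: int64

975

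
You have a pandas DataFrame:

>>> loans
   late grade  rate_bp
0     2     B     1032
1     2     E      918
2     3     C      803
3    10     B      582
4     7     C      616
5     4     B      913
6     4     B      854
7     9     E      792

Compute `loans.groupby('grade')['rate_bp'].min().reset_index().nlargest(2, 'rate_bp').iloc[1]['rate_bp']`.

616

group by grade, min of rate_bp:
grade
B    582
C    616
E    792
Name: rate_bp, dtype: int64
reset_index():
  grade  rate_bp
0     B      582
1     C      616
2     E      792
take 2 rows with largest rate_bp:
  grade  rate_bp
2     E      792
1     C      616
Reading off the value at position 1, column 'rate_bp', we get 616.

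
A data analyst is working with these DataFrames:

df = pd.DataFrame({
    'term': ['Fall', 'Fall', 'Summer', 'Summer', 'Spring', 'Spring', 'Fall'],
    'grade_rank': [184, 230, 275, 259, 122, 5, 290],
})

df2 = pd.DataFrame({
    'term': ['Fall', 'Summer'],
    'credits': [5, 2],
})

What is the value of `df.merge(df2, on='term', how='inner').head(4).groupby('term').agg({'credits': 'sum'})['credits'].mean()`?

merge on 'term' (how='inner') → 5 rows:
     term  grade_rank  credits
0    Fall         184        5
1    Fall         230        5
2  Summer         275        2
3  Summer         259        2
4    Fall         290        5
take first 4 rows:
     term  grade_rank  credits
0    Fall         184        5
1    Fall         230        5
2  Summer         275        2
3  Summer         259        2
group by term, sum of credits:
        credits
term           
Fall         10
Summer        4
Then the mean of column 'credits': 7.0

7.0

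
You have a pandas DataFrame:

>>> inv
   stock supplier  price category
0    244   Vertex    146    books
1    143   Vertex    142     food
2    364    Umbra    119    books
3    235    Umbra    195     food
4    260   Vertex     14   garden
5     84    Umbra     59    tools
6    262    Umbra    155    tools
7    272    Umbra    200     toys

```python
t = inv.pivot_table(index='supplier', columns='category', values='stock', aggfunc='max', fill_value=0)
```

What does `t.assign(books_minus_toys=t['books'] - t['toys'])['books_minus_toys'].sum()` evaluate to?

pivot: rows=supplier, cols=category, max(stock):
category  books  food  garden  tools  toys
supplier                                  
Umbra       364   235       0    262   272
Vertex      244   143     260      0     0
add column books_minus_toys = t['books'] - t['toys']:
category  books  food  garden  tools  toys  books_minus_toys
supplier                                                    
Umbra       364   235       0    262   272                92
Vertex      244   143     260      0     0               244
Hence 336.

336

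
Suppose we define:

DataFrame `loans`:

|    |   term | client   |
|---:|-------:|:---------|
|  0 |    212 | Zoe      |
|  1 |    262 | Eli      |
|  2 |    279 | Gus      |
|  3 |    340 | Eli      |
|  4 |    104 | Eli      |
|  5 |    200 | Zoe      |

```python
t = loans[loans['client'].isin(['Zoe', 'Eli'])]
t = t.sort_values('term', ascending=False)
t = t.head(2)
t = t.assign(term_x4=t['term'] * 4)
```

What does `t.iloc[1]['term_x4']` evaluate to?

filter rows where client in ['Zoe', 'Eli']:
   term client
0   212    Zoe
1   262    Eli
3   340    Eli
4   104    Eli
5   200    Zoe
sort by term descending:
   term client
3   340    Eli
1   262    Eli
0   212    Zoe
5   200    Zoe
4   104    Eli
take first 2 rows:
   term client
3   340    Eli
1   262    Eli
add column term_x4 = t['term'] * 4:
   term client  term_x4
3   340    Eli     1360
1   262    Eli     1048
Then the value at position 1, column 'term_x4': 1048

1048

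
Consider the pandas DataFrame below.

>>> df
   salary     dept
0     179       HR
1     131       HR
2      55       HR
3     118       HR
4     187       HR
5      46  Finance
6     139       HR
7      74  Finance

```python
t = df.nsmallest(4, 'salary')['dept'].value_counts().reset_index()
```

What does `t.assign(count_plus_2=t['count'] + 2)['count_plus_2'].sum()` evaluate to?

8

take 4 rows with smallest salary:
   salary     dept
5      46  Finance
2      55       HR
7      74  Finance
3     118       HR
value_counts of dept:
dept
Finance    2
HR         2
Name: count, dtype: int64
reset_index():
      dept  count
0  Finance      2
1       HR      2
add column count_plus_2 = t['count'] + 2:
      dept  count  count_plus_2
0  Finance      2             4
1       HR      2             4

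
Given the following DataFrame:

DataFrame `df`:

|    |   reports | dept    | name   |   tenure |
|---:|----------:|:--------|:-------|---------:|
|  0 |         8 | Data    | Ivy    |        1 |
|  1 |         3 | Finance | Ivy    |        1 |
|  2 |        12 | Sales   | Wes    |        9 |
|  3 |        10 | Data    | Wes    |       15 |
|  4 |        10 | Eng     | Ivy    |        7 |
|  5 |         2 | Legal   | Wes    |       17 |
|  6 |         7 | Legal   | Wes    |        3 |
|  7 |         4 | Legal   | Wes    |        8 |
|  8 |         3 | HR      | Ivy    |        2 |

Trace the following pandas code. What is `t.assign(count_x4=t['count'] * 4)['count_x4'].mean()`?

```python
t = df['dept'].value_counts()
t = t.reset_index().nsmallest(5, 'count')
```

value_counts of dept:
dept
Legal      3
Data       2
Finance    1
Sales      1
Eng        1
HR         1
Name: count, dtype: int64
reset_index():
      dept  count
0    Legal      3
1     Data      2
2  Finance      1
3    Sales      1
4      Eng      1
5       HR      1
take 5 rows with smallest count:
      dept  count
2  Finance      1
3    Sales      1
4      Eng      1
5       HR      1
1     Data      2
add column count_x4 = t['count'] * 4:
      dept  count  count_x4
2  Finance      1         4
3    Sales      1         4
4      Eng      1         4
5       HR      1         4
1     Data      2         8

4.8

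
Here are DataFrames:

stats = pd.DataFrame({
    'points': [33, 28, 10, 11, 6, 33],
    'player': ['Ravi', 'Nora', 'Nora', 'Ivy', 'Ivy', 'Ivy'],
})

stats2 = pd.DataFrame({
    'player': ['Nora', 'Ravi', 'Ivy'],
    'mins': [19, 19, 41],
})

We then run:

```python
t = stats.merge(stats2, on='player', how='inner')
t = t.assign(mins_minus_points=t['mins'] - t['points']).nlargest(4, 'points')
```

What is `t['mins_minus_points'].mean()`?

3.75

merge on 'player' (how='inner') → 6 rows:
   points player  mins
0      33   Ravi    19
1      28   Nora    19
2      10   Nora    19
3      11    Ivy    41
4       6    Ivy    41
5      33    Ivy    41
add column mins_minus_points = t['mins'] - t['points']:
   points player  mins  mins_minus_points
0      33   Ravi    19                -14
1      28   Nora    19                 -9
2      10   Nora    19                  9
3      11    Ivy    41                 30
4       6    Ivy    41                 35
5      33    Ivy    41                  8
take 4 rows with largest points:
   points player  mins  mins_minus_points
0      33   Ravi    19                -14
5      33    Ivy    41                  8
1      28   Nora    19                 -9
3      11    Ivy    41                 30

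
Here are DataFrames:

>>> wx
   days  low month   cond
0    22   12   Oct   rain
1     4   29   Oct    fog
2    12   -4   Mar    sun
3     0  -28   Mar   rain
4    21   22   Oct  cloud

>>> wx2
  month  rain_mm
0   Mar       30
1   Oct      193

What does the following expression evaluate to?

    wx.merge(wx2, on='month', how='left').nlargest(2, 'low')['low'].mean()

25.5

merge on 'month' (how='left') → 5 rows:
   days  low month   cond  rain_mm
0    22   12   Oct   rain      193
1     4   29   Oct    fog      193
2    12   -4   Mar    sun       30
3     0  -28   Mar   rain       30
4    21   22   Oct  cloud      193
take 2 rows with largest low:
   days  low month   cond  rain_mm
1     4   29   Oct    fog      193
4    21   22   Oct  cloud      193
Then the mean of column 'low': 25.5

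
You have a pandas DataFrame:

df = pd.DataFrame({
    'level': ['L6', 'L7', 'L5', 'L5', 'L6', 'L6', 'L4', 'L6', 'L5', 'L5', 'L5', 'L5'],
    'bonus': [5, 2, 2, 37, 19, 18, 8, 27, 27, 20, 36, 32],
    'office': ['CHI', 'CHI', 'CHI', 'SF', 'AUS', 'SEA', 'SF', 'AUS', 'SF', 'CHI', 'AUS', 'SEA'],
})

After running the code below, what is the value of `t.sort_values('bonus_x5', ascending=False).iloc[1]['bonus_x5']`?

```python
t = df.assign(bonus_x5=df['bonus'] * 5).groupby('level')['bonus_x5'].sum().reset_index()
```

add column bonus_x5 = df['bonus'] * 5:
   level  bonus office  bonus_x5
0     L6      5    CHI        25
1     L7      2    CHI        10
2     L5      2    CHI        10
3     L5     37     SF       185
4     L6     19    AUS        95
5     L6     18    SEA        90
6     L4      8     SF        40
7     L6     27    AUS       135
8     L5     27     SF       135
9     L5     20    CHI       100
10    L5     36    AUS       180
11    L5     32    SEA       160
group by level, sum of bonus_x5:
level
L4     40
L5    770
L6    345
L7     10
Name: bonus_x5, dtype: int64
reset_index():
  level  bonus_x5
0    L4        40
1    L5       770
2    L6       345
3    L7        10
sort by bonus_x5 descending:
  level  bonus_x5
1    L5       770
2    L6       345
0    L4        40
3    L7        10

345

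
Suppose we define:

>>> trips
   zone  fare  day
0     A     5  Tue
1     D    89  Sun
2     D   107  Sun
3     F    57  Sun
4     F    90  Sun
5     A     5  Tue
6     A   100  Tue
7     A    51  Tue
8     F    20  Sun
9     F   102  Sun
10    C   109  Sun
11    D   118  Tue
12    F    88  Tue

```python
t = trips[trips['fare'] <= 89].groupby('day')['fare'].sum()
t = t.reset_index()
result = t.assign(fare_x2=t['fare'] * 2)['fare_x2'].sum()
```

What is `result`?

630

filter rows where fare <= 89:
   zone  fare  day
0     A     5  Tue
1     D    89  Sun
3     F    57  Sun
5     A     5  Tue
7     A    51  Tue
8     F    20  Sun
12    F    88  Tue
group by day, sum of fare:
day
Sun    166
Tue    149
Name: fare, dtype: int64
reset_index():
   day  fare
0  Sun   166
1  Tue   149
add column fare_x2 = t['fare'] * 2:
   day  fare  fare_x2
0  Sun   166      332
1  Tue   149      298
Taking the sum of column 'fare_x2' gives 630.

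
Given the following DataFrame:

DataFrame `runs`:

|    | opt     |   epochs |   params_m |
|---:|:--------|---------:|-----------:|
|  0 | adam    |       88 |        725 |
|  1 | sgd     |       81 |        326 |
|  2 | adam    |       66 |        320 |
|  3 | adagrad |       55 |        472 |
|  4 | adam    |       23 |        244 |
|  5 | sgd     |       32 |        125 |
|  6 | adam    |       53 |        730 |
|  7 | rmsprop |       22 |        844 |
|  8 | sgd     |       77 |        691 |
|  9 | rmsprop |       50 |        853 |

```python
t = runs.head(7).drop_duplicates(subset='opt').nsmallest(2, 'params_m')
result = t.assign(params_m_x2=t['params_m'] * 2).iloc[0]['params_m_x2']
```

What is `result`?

652

take first 7 rows:
       opt  epochs  params_m
0     adam      88       725
1      sgd      81       326
2     adam      66       320
3  adagrad      55       472
4     adam      23       244
5      sgd      32       125
6     adam      53       730
drop duplicate opt (keep=first):
       opt  epochs  params_m
0     adam      88       725
1      sgd      81       326
3  adagrad      55       472
take 2 rows with smallest params_m:
       opt  epochs  params_m
1      sgd      81       326
3  adagrad      55       472
add column params_m_x2 = t['params_m'] * 2:
       opt  epochs  params_m  params_m_x2
1      sgd      81       326          652
3  adagrad      55       472          944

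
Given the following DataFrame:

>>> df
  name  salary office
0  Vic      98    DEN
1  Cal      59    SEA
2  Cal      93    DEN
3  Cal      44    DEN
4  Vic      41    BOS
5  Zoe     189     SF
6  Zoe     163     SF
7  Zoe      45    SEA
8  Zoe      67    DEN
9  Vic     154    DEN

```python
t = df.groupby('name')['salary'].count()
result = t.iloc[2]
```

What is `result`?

4

group by name, count of salary:
name
Cal    3
Vic    3
Zoe    4
Name: salary, dtype: int64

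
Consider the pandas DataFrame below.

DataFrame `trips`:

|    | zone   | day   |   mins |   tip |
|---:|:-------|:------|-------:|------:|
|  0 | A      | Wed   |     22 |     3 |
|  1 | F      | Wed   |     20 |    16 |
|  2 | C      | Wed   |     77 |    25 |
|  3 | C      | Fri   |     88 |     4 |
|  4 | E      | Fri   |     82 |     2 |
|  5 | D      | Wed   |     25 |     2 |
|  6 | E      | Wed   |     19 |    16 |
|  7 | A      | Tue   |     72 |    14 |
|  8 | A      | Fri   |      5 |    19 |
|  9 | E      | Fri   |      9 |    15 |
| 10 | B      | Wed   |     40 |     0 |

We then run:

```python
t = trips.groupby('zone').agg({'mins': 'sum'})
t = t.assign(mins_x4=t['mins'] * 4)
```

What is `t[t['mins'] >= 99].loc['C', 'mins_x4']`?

660

group by zone, sum of mins:
      mins
zone      
A       99
B       40
C      165
D       25
E      110
F       20
add column mins_x4 = t['mins'] * 4:
      mins  mins_x4
zone               
A       99      396
B       40      160
C      165      660
D       25      100
E      110      440
F       20       80
filter rows where mins >= 99:
      mins  mins_x4
zone               
A       99      396
C      165      660
E      110      440
Then the value at row 'C', column 'mins_x4': 660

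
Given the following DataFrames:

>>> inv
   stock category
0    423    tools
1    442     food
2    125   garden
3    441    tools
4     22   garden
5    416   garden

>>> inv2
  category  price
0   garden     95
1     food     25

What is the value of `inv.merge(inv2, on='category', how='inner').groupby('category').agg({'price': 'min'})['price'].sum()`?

120

merge on 'category' (how='inner') → 4 rows:
   stock category  price
0    442     food     25
1    125   garden     95
2     22   garden     95
3    416   garden     95
group by category, min of price:
          price
category       
food         25
garden       95
The sum of column 'price' is 120.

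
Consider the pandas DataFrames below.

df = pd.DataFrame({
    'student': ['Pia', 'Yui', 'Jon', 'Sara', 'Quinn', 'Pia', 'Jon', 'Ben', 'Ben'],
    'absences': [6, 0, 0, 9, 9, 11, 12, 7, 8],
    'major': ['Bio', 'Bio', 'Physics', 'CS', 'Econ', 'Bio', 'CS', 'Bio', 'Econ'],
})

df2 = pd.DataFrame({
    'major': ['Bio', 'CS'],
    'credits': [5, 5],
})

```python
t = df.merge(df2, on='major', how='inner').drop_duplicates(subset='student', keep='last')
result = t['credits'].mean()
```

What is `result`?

5.0

merge on 'major' (how='inner') → 6 rows:
  student  absences major  credits
0     Pia         6   Bio        5
1     Yui         0   Bio        5
2    Sara         9    CS        5
3     Pia        11   Bio        5
4     Jon        12    CS        5
5     Ben         7   Bio        5
drop duplicate student (keep=last):
  student  absences major  credits
1     Yui         0   Bio        5
2    Sara         9    CS        5
3     Pia        11   Bio        5
4     Jon        12    CS        5
5     Ben         7   Bio        5
Then the mean of column 'credits': 5.0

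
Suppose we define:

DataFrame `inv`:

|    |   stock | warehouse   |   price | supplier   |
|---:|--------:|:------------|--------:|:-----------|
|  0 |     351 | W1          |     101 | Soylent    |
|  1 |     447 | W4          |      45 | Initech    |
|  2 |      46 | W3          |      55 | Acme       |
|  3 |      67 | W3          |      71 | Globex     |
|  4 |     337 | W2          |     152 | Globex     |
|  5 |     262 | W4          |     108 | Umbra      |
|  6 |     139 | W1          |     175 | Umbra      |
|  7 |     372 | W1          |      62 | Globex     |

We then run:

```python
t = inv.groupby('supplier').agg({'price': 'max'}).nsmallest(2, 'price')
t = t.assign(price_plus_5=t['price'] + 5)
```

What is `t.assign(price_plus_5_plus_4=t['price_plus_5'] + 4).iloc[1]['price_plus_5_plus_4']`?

64

group by supplier, max of price:
          price
supplier       
Acme         55
Globex      152
Initech      45
Soylent     101
Umbra       175
take 2 rows with smallest price:
          price
supplier       
Initech      45
Acme         55
add column price_plus_5 = t['price'] + 5:
          price  price_plus_5
supplier                     
Initech      45            50
Acme         55            60
add column price_plus_5_plus_4 = t['price_plus_5'] + 4:
          price  price_plus_5  price_plus_5_plus_4
supplier                                          
Initech      45            50                   54
Acme         55            60                   64
Reading off the value at position 1, column 'price_plus_5_plus_4', we get 64.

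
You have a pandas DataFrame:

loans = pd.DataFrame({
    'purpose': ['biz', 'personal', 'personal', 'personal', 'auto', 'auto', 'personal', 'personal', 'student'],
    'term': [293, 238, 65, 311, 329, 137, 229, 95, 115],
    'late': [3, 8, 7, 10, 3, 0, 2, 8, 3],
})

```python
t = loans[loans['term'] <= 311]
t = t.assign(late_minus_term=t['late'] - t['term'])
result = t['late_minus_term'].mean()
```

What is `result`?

filter rows where term <= 311:
    purpose  term  late
0       biz   293     3
1  personal   238     8
2  personal    65     7
3  personal   311    10
5      auto   137     0
6  personal   229     2
7  personal    95     8
8   student   115     3
add column late_minus_term = t['late'] - t['term']:
    purpose  term  late  late_minus_term
0       biz   293     3             -290
1  personal   238     8             -230
2  personal    65     7              -58
3  personal   311    10             -301
5      auto   137     0             -137
6  personal   229     2             -227
7  personal    95     8              -87
8   student   115     3             -112
So mean() = -180.25.

-180.25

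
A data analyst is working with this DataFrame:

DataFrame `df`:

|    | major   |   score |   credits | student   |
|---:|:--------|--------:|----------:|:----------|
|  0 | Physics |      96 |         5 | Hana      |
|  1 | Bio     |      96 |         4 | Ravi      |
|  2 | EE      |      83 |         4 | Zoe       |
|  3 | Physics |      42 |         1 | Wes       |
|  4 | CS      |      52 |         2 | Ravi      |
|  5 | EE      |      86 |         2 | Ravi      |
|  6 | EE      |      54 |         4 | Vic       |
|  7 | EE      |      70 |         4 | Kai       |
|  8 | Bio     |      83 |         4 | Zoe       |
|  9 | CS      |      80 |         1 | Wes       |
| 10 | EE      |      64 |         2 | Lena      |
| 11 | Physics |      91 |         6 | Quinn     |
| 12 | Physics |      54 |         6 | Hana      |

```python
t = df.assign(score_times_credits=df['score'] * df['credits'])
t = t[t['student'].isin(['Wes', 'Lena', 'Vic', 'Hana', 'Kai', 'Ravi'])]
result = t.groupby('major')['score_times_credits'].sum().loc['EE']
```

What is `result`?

796

add column score_times_credits = df['score'] * df['credits']:
      major  score  credits student  score_times_credits
0   Physics     96        5    Hana                  480
1       Bio     96        4    Ravi                  384
2        EE     83        4     Zoe                  332
3   Physics     42        1     Wes                   42
4        CS     52        2    Ravi                  104
5        EE     86        2    Ravi                  172
6        EE     54        4     Vic                  216
7        EE     70        4     Kai                  280
8       Bio     83        4     Zoe                  332
9        CS     80        1     Wes                   80
10       EE     64        2    Lena                  128
11  Physics     91        6   Quinn                  546
12  Physics     54        6    Hana                  324
filter rows where student in ['Wes', 'Lena', 'Vic', 'Hana', 'Kai', 'Ravi']:
      major  score  credits student  score_times_credits
0   Physics     96        5    Hana                  480
1       Bio     96        4    Ravi                  384
3   Physics     42        1     Wes                   42
4        CS     52        2    Ravi                  104
5        EE     86        2    Ravi                  172
6        EE     54        4     Vic                  216
7        EE     70        4     Kai                  280
9        CS     80        1     Wes                   80
10       EE     64        2    Lena                  128
12  Physics     54        6    Hana                  324
group by major, sum of score_times_credits:
major
Bio        384
CS         184
EE         796
Physics    846
Name: score_times_credits, dtype: int64
Hence 796.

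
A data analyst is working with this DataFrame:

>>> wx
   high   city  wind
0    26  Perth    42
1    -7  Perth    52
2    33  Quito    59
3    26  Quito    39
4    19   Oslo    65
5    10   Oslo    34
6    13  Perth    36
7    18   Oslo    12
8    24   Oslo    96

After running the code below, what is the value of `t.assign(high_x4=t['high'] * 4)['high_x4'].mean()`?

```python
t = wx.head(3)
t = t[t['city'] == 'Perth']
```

38.0

take first 3 rows:
   high   city  wind
0    26  Perth    42
1    -7  Perth    52
2    33  Quito    59
filter rows where city == 'Perth':
   high   city  wind
0    26  Perth    42
1    -7  Perth    52
add column high_x4 = t['high'] * 4:
   high   city  wind  high_x4
0    26  Perth    42      104
1    -7  Perth    52      -28
mean of column 'high_x4' → 38.0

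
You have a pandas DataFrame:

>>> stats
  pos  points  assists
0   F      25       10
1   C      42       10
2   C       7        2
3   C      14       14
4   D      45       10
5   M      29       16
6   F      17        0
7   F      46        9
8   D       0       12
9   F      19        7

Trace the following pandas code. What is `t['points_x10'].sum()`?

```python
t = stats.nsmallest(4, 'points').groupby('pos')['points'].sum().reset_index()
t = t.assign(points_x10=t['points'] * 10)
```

380

take 4 rows with smallest points:
  pos  points  assists
8   D       0       12
2   C       7        2
3   C      14       14
6   F      17        0
group by pos, sum of points:
pos
C    21
D     0
F    17
Name: points, dtype: int64
reset_index():
  pos  points
0   C      21
1   D       0
2   F      17
add column points_x10 = t['points'] * 10:
  pos  points  points_x10
0   C      21         210
1   D       0           0
2   F      17         170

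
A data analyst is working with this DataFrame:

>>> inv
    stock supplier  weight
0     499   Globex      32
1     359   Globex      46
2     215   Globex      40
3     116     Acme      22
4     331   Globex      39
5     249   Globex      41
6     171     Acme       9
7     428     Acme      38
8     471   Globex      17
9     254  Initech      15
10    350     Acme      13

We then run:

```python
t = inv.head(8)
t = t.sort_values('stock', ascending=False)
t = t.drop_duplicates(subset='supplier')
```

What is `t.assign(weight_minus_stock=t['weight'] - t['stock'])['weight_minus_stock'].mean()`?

take first 8 rows:
   stock supplier  weight
0    499   Globex      32
1    359   Globex      46
2    215   Globex      40
3    116     Acme      22
4    331   Globex      39
5    249   Globex      41
6    171     Acme       9
7    428     Acme      38
sort by stock descending:
   stock supplier  weight
0    499   Globex      32
7    428     Acme      38
1    359   Globex      46
4    331   Globex      39
5    249   Globex      41
2    215   Globex      40
6    171     Acme       9
3    116     Acme      22
drop duplicate supplier (keep=first):
   stock supplier  weight
0    499   Globex      32
7    428     Acme      38
add column weight_minus_stock = t['weight'] - t['stock']:
   stock supplier  weight  weight_minus_stock
0    499   Globex      32                -467
7    428     Acme      38                -390
Taking the mean of column 'weight_minus_stock' gives -428.5.

-428.5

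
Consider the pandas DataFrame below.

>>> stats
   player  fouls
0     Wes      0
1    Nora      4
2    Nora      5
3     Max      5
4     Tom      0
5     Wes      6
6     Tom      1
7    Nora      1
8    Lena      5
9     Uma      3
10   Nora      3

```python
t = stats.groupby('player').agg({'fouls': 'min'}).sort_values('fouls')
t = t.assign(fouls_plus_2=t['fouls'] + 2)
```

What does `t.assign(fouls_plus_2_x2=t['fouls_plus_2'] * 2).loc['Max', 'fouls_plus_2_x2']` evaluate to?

group by player, min of fouls:
        fouls
player       
Lena        5
Max         5
Nora        1
Tom         0
Uma         3
Wes         0
sort by fouls:
        fouls
player       
Tom         0
Wes         0
Nora        1
Uma         3
Lena        5
Max         5
add column fouls_plus_2 = t['fouls'] + 2:
        fouls  fouls_plus_2
player                     
Tom         0             2
Wes         0             2
Nora        1             3
Uma         3             5
Lena        5             7
Max         5             7
add column fouls_plus_2_x2 = t['fouls_plus_2'] * 2:
        fouls  fouls_plus_2  fouls_plus_2_x2
player                                      
Tom         0             2                4
Wes         0             2                4
Nora        1             3                6
Uma         3             5               10
Lena        5             7               14
Max         5             7               14
Then the value at row 'Max', column 'fouls_plus_2_x2': 14

14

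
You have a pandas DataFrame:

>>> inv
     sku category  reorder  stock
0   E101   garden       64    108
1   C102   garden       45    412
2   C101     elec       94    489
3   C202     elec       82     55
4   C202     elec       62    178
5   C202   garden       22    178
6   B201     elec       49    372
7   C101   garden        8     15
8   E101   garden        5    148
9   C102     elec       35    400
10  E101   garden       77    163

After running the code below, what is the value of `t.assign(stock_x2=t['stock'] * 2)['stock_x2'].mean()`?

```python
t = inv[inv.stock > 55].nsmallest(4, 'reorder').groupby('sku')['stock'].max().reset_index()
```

filter rows where stock > 55:
     sku category  reorder  stock
0   E101   garden       64    108
1   C102   garden       45    412
2   C101     elec       94    489
4   C202     elec       62    178
5   C202   garden       22    178
6   B201     elec       49    372
8   E101   garden        5    148
9   C102     elec       35    400
10  E101   garden       77    163
take 4 rows with smallest reorder:
    sku category  reorder  stock
8  E101   garden        5    148
5  C202   garden       22    178
9  C102     elec       35    400
1  C102   garden       45    412
group by sku, max of stock:
sku
C102    412
C202    178
E101    148
Name: stock, dtype: int64
reset_index():
    sku  stock
0  C102    412
1  C202    178
2  E101    148
add column stock_x2 = t['stock'] * 2:
    sku  stock  stock_x2
0  C102    412       824
1  C202    178       356
2  E101    148       296
So mean() = 492.0.

492.0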